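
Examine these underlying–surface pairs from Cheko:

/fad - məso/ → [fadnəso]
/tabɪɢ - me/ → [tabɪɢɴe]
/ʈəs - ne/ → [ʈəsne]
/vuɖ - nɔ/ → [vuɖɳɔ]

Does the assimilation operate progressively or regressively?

Comparing underlying and surface forms, /m/ → [n] is the alternation; the neighbouring /d/ is constant.
/m/ is bilabial while /d/ is alveolar; the output [n] is alveolar, matching the trigger — so the feature that spreads is place.
Checking the remaining alternations: /m/ → [ɴ] after /ɢ/ (bilabial → uvular, matching uvular); /n/ → [ɳ] after /ɖ/ (alveolar → retroflex, matching retroflex) — only place changes, and always toward the preceding segment.
No alternation appears in [ʈəsne]: there the adjacent consonants already agree in place (/n/ and /s/ are both alveolar), so this form is consistent with the same rule.
The trigger is the preceding segment, so the direction is progressive (perseverative).

progressive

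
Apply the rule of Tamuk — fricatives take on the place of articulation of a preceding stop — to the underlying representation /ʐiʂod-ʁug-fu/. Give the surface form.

/ʁ/ is a voiced uvular fricative. The preceding trigger /d/ is alveolar, so /ʁ/ must become alveolar as well.
A voiced alveolar fricative is [z], so the surface segment is [z].
The same rule applies at the second boundary: /f/ → [x] next to /g/.

[ʐiʂodzugxu]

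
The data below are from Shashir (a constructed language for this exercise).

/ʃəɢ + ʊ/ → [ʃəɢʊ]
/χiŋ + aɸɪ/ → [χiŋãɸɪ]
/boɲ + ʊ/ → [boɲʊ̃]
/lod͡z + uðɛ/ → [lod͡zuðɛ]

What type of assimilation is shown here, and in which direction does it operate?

The vowel /a/ surfaces as nasalised [ã] next to the preceding nasal /ŋ/ — it has acquired the [+nasal] feature of its neighbour.
Likewise in the remaining data: /ʊ/ → [ʊ̃] after /ɲ/ — each time a vowel is nasalised next to a preceding nasal.
No change occurs in [ʃəɢʊ], [lod͡zuðɛ] because the vowel at the boundary is adjacent to an oral consonant, not a nasal (/ʊ/ next to /ɢ/; /u/ next to /d͡z/).
Because the conditioning nasal is to the left of the vowel that changes, the process is progressive (perseverative).

progressive nasality assimilation (vowel nasalisation)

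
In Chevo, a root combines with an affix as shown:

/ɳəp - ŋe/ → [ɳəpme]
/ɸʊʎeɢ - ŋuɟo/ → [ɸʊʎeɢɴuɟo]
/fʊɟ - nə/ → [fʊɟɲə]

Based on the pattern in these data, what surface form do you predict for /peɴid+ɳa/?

The data show progressive place assimilation: /ŋ/ → [m] after /p/; /ŋ/ → [ɴ] after /ɢ/; /n/ → [ɲ] after /ɟ/. In each pair only place changes, matching the preceding consonant, while manner and voice stay constant.
The rule targets /ɳ/ (voiced retroflex nasal), which sits after the trigger /d/ (alveolar).
Changing only its place to alveolar gives [n] — the voiced alveolar nasal.

[peɴidna]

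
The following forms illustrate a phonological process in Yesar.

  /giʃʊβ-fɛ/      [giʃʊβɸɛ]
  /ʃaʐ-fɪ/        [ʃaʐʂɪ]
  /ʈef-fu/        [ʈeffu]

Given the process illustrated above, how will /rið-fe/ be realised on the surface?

The data show progressive place assimilation: /f/ → [ɸ] after /β/; /f/ → [ʂ] after /ʐ/. In each pair only place changes, matching the preceding consonant, while manner and voice stay constant.
No alternation appears in [ʈeffu]: there the adjacent consonants already agree in place (/f/ and /f/ are both labiodental), so this form is consistent with the same rule.
The rule targets /f/ (voiceless labiodental fricative), which sits after the trigger /ð/ (dental).
A voiceless dental fricative is [θ], so the surface segment is [θ].

[riðθe]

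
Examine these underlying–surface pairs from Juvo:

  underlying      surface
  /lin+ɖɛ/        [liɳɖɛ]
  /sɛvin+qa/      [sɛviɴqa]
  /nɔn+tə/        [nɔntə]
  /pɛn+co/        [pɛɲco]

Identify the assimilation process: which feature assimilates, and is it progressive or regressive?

regressive place assimilation

Underlying /n/ is realised as [ɳ] next to /ɖ/; /ɖ/ itself does not change.
/n/ is alveolar while /ɖ/ is retroflex; the output [ɳ] is retroflex, matching the trigger — so the feature that spreads is place.
Manner and voice are unchanged, so the assimilation is partial, not total.
The same holds elsewhere in the data: /n/ → [ɴ] before /q/ (alveolar → uvular, matching uvular); /n/ → [ɲ] before /c/ (alveolar → palatal, matching palatal) — only place changes, and always toward the following segment.
Nothing changes in [nɔntə]: there the adjacent consonants already agree in place (/n/ and /t/ are both alveolar), so this form is consistent with the same rule.
Since the segment that changes precedes the conditioning segment, the assimilation is regressive.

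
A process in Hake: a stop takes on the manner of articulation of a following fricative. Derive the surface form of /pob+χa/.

The rule targets /b/ (voiced bilabial stop), which sits before the trigger /χ/ (fricative).
Changing only its manner to fricative gives [β] — the voiced bilabial fricative.

[poβχa]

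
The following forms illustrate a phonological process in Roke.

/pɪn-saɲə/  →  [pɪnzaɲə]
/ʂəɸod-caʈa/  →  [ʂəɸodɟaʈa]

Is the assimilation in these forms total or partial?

partial assimilation

The segment that alternates is /s/, which surfaces as [z] when adjacent to /n/.
The change voiceless → voiced matches the voicing of the preceding /n/, identifying this as voicing assimilation.
Place and manner are unchanged, so the assimilation is partial, not total.
The other alternating form patterns the same way: /c/ → [ɟ] after /d/ (voiceless → voiced, matching voiced) — only voicing changes, and always toward the preceding segment.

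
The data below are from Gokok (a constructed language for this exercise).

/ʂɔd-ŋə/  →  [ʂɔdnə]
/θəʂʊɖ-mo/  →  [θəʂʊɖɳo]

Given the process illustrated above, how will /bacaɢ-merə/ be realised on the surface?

The data show progressive place assimilation: /ŋ/ → [n] after /d/; /m/ → [ɳ] after /ɖ/. In each pair only place changes, matching the preceding consonant, while manner and voice stay constant.
/m/ is a voiced bilabial nasal. The preceding trigger /ɢ/ is uvular, so /m/ must become uvular as well.
The voiced uvular nasal is [ɴ], so /m/ → [ɴ].

[bacaɢɴerə]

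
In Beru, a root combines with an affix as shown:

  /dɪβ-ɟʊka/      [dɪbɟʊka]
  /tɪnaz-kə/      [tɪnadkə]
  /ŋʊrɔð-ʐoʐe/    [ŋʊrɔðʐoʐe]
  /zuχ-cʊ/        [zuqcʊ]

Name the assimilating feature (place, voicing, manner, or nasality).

Underlying /β/ is realised as [b] next to /ɟ/; /ɟ/ itself does not change.
/β/ is a fricative while /ɟ/ is a stop; the output [b] is a stop, matching the trigger — so the feature that spreads is manner.
Checking the remaining alternations: /z/ → [d] before /k/ (fricative → stop, matching a stop); /χ/ → [q] before /c/ (fricative → stop, matching a stop) — only manner changes, and always toward the following segment.
No alternation appears in [ŋʊrɔðʐoʐe]: there the adjacent consonants already agree in manner (/ð/ and /ʐ/ are both fricatives), so this form is consistent with the same rule.

manner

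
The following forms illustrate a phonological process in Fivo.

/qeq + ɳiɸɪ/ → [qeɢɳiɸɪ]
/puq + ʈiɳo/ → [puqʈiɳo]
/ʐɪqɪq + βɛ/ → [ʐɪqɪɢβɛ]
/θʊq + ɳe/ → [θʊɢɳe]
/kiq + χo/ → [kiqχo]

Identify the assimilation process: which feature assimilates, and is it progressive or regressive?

Underlying /q/ is realised as [ɢ] next to /ɳ/; /ɳ/ itself does not change.
/q/ is voiceless while /ɳ/ is voiced; the output [ɢ] is voiced, matching the trigger — so the feature that spreads is voicing.
Place and manner are unchanged, so the assimilation is partial, not total.
Checking the remaining alternation: /q/ → [ɢ] before /β/ (voiceless → voiced, matching voiced) — only voicing changes, and always toward the following segment.
Nothing changes in [puqʈiɳo], [kiqχo]: there the adjacent consonants already agree in voicing (/q/ and /ʈ/ are both voiceless; /q/ and /χ/ are both voiceless), so these forms are consistent with the same rule.
The trigger is the following segment, so the direction is regressive (anticipatory).

regressive voicing assimilation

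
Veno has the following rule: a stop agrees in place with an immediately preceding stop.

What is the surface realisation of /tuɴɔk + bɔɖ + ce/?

[tuɴɔkgɔɖʈe]

The rule targets /b/ (voiced bilabial stop), which sits after the trigger /k/ (velar).
The voiced velar stop is [g], so /b/ → [g].
At the second juncture, /c/ likewise becomes [ʈ] adjacent to /ɖ/.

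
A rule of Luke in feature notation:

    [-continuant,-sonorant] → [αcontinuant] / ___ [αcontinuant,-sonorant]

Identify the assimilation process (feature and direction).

regressive manner assimilation

The shared variable α links the value of [continuant] on the target to that of the neighbouring obstruent. [continuant] distinguishes stops from fricatives — a manner-of-articulation feature — so this is manner assimilation.
The conditioning segment sits to the right of the focus bar, meaning the trigger follows the segment that changes — regressive assimilation.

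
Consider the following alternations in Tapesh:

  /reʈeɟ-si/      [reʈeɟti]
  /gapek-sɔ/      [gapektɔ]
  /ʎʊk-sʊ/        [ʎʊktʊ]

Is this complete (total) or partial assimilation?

The segment that alternates is /s/, which surfaces as [t] when adjacent to /ɟ/.
The change fricative → stop matches the manner of the preceding /ɟ/, identifying this as manner assimilation.
Place and voice are unchanged, so the assimilation is partial, not total.
The other alternating form patterns the same way: /s/ → [t] after /k/ (fricative → stop, matching a stop) — only manner changes, and always toward the preceding segment.

partial assimilation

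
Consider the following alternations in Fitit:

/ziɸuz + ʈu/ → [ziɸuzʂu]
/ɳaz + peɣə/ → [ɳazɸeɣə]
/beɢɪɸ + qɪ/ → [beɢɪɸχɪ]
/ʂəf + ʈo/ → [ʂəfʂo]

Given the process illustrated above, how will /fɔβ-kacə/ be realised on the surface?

The data show progressive manner assimilation: /ʈ/ → [ʂ] after /z/; /p/ → [ɸ] after /z/; /q/ → [χ] after /ɸ/; /ʈ/ → [ʂ] after /f/. In each pair only manner changes, matching the preceding consonant, while place and voice stay constant.
/k/ is a voiceless velar stop. The preceding trigger /β/ is a fricative, so /k/ must become a fricative as well.
A voiceless velar fricative is [x], so the surface segment is [x].

[fɔβxacə]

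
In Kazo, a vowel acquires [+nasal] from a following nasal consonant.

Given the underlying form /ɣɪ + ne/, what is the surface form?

The vowel /ɪ/ is adjacent to the following nasal /n/, so it acquires [+nasal] and surfaces as [ɪ̃].

[ɣɪ̃ne]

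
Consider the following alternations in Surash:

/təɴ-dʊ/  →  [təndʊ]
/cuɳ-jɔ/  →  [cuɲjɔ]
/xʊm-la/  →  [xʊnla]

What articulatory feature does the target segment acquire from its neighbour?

Underlying /ɴ/ is realised as [n] next to /d/; /d/ itself does not change.
The change uvular → alveolar matches the place of the following /d/, identifying this as place assimilation.
Checking the remaining alternations: /ɳ/ → [ɲ] before /j/ (retroflex → palatal, matching palatal); /m/ → [n] before /l/ (bilabial → alveolar, matching alveolar) — only place changes, and always toward the following segment.

place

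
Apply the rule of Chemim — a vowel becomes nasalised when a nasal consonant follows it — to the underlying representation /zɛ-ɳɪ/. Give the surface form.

[zɛ̃ɳɪ]

/ɛ/ sits next to the nasal /ɳ/ and is therefore nasalised to [ɛ̃].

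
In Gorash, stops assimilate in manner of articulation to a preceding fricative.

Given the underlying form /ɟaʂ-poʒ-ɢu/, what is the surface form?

The rule targets /p/ (voiceless bilabial stop), which sits after the trigger /ʂ/ (fricative).
Changing only its manner to fricative gives [ɸ] — the voiceless bilabial fricative.
The same rule applies at the second boundary: /ɢ/ → [ʁ] next to /ʒ/.

[ɟaʂɸoʒʁu]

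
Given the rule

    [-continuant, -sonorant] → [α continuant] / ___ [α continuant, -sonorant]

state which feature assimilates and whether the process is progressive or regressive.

The rule copies [continuant] (continuancy) from the environment onto the target stops; since [±continuant] encodes the stop/fricative manner contrast, the assimilating dimension is manner.
The conditioning segment sits to the right of the focus bar, meaning the trigger follows the segment that changes — regressive assimilation.

regressive manner assimilation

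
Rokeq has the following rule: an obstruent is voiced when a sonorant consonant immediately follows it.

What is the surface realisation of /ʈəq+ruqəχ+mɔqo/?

[ʈəɢruqəʁmɔqo]

/q/ is a voiceless uvular stop. The following trigger /r/ is voiced, so /q/ must become voiced as well.
Changing only its voicing to voiced gives [ɢ] — the voiced uvular stop.
At the second juncture, /χ/ likewise becomes [ʁ] adjacent to /m/.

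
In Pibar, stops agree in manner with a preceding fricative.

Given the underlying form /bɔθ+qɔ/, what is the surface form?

/q/ is a voiceless uvular stop. The preceding trigger /θ/ is a fricative, so /q/ must become a fricative as well.
Changing only its manner to fricative gives [χ] — the voiceless uvular fricative.

[bɔθχɔ]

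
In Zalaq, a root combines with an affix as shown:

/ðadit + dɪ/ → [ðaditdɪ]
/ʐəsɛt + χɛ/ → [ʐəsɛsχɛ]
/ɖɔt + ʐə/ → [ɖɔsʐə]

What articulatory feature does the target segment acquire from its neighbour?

Comparing underlying and surface forms, /t/ → [s] is the alternation; the neighbouring /χ/ is constant.
/t/ is a stop while /χ/ is a fricative; the output [s] is a fricative, matching the trigger — so the feature that spreads is manner.
The same holds elsewhere in the data: /t/ → [s] before /ʐ/ (stop → fricative, matching a fricative) — only manner changes, and always toward the following segment.
No alternation appears in [ðaditdɪ]: there the adjacent consonants already agree in manner (/t/ and /d/ are both stops), so this form is consistent with the same rule.

manner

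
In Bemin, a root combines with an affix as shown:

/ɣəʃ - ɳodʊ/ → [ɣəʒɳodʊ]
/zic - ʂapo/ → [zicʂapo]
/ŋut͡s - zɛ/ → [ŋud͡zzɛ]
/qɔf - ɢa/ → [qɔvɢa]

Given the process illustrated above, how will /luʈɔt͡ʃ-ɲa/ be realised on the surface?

The data show regressive voicing assimilation: /ʃ/ → [ʒ] before /ɳ/; /t͡s/ → [d͡z] before /z/; /f/ → [v] before /ɢ/. In each pair only voicing changes, matching the following consonant, while place and manner stay constant.
Nothing changes in [zicʂapo]: there the adjacent consonants already agree in voicing (/c/ and /ʂ/ are both voiceless), so this form is consistent with the same rule.
The rule targets /t͡ʃ/ (voiceless postalveolar affricate), which sits before the trigger /ɲ/ (voiced).
The voiced postalveolar affricate is [d͡ʒ], so /t͡ʃ/ → [d͡ʒ].

[luʈɔd͡ʒɲa]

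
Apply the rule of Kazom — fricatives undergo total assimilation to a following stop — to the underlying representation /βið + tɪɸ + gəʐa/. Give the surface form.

/ð/ is the segment targeted by the rule; it sits immediately before /t/, so it assimilates completely and surfaces as [t].
The same rule applies at the second boundary: /ɸ/ → [g] next to /g/.

[βittɪggəʐa]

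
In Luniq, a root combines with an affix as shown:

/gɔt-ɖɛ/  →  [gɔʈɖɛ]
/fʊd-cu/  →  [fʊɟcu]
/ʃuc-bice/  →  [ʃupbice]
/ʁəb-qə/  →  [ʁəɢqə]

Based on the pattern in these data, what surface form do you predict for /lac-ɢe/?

[laqɢe]

The data show regressive place assimilation: /t/ → [ʈ] before /ɖ/; /d/ → [ɟ] before /c/; /c/ → [p] before /b/; /b/ → [ɢ] before /q/. In each pair only place changes, matching the following consonant, while manner and voice stay constant.
/c/ is a voiceless palatal stop. The following trigger /ɢ/ is uvular, so /c/ must become uvular as well.
The voiceless uvular stop is [q], so /c/ → [q].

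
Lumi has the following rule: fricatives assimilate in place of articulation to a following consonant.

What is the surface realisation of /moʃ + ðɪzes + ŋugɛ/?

The rule targets /ʃ/ (voiceless postalveolar fricative), which sits before the trigger /ð/ (dental).
A voiceless dental fricative is [θ], so the surface segment is [θ].
The same rule applies at the second boundary: /s/ → [x] next to /ŋ/.

[moθðɪzexŋugɛ]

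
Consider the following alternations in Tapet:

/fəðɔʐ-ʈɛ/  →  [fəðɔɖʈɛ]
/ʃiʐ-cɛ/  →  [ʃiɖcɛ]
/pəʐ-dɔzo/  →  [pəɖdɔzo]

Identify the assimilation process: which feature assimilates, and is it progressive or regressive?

regressive manner assimilation

Comparing underlying and surface forms, /ʐ/ → [ɖ] is the alternation; the neighbouring /ʈ/ is constant.
/ʐ/ is a fricative while /ʈ/ is a stop; the output [ɖ] is a stop, matching the trigger — so the feature that spreads is manner.
Place and voice are unchanged, so the assimilation is partial, not total.
The other alternating forms pattern the same way: /ʐ/ → [ɖ] before /c/ (fricative → stop, matching a stop); /ʐ/ → [ɖ] before /d/ (fricative → stop, matching a stop) — only manner changes, and always toward the following segment.
Since the segment that changes precedes the conditioning segment, the assimilation is regressive.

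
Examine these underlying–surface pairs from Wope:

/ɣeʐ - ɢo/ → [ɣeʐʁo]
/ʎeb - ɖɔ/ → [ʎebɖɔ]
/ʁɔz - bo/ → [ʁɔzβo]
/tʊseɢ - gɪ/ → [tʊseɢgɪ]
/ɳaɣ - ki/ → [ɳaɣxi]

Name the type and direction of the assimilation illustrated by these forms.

progressive manner assimilation

Underlying /ɢ/ is realised as [ʁ] next to /ʐ/; /ʐ/ itself does not change.
The change stop → fricative matches the manner of the preceding /ʐ/, identifying this as manner assimilation.
Place and voice are unchanged, so the assimilation is partial, not total.
The same holds elsewhere in the data: /b/ → [β] after /z/ (stop → fricative, matching a fricative); /k/ → [x] after /ɣ/ (stop → fricative, matching a fricative) — only manner changes, and always toward the preceding segment.
Nothing changes in [ʎebɖɔ], [tʊseɢgɪ]: there the adjacent consonants already agree in manner (/ɖ/ and /b/ are both stops; /g/ and /ɢ/ are both stops), so these forms are consistent with the same rule.
The trigger is the preceding segment, so the direction is progressive (perseverative).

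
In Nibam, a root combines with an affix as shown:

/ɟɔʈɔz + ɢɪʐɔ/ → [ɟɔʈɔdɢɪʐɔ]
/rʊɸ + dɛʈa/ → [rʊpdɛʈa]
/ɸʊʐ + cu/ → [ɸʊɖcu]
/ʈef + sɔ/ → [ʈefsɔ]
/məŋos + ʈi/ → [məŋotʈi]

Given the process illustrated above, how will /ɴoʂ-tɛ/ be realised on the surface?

The data show regressive manner assimilation: /z/ → [d] before /ɢ/; /ɸ/ → [p] before /d/; /ʐ/ → [ɖ] before /c/; /s/ → [t] before /ʈ/. In each pair only manner changes, matching the following consonant, while place and voice stay constant.
Nothing changes in [ʈefsɔ]: there the adjacent consonants already agree in manner (/f/ and /s/ are both fricatives), so this form is consistent with the same rule.
/ʂ/ is a voiceless retroflex fricative. The following trigger /t/ is a stop, so /ʂ/ must become a stop as well.
The voiceless retroflex stop is [ʈ], so /ʂ/ → [ʈ].

[ɴoʈtɛ]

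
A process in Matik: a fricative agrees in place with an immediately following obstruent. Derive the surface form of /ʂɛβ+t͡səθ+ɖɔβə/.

[ʂɛzt͡səʂɖɔβə]

The rule targets /β/ (voiced bilabial fricative), which sits before the trigger /t͡s/ (alveolar).
Changing only its place to alveolar gives [z] — the voiced alveolar fricative.
At the second juncture, /θ/ likewise becomes [ʂ] adjacent to /ɖ/.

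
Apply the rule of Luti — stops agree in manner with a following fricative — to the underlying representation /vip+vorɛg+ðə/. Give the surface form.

[viɸvorɛɣðə]

/p/ is a voiceless bilabial stop. The following trigger /v/ is a fricative, so /p/ must become a fricative as well.
The voiceless bilabial fricative is [ɸ], so /p/ → [ɸ].
At the second juncture, /g/ likewise becomes [ɣ] adjacent to /ð/.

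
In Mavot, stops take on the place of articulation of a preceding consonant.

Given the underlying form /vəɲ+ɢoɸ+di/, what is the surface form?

[vəɲɟoɸbi]

/ɢ/ is a voiced uvular stop. The preceding trigger /ɲ/ is palatal, so /ɢ/ must become palatal as well.
The voiced palatal stop is [ɟ], so /ɢ/ → [ɟ].
At the second juncture, /d/ likewise becomes [b] adjacent to /ɸ/.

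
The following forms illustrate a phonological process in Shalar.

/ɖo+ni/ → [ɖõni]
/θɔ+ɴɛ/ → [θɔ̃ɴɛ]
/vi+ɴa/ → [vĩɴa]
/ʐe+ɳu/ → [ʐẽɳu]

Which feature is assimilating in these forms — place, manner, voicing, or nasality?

nasality

The vowel /o/ surfaces as nasalised [õ] next to the following nasal /n/ — it has acquired the [+nasal] feature of its neighbour.
The other forms show the same pattern: /ɔ/ → [ɔ̃] before /ɴ/; /i/ → [ĩ] before /ɴ/; /e/ → [ẽ] before /ɳ/ — each time a vowel is nasalised next to a following nasal.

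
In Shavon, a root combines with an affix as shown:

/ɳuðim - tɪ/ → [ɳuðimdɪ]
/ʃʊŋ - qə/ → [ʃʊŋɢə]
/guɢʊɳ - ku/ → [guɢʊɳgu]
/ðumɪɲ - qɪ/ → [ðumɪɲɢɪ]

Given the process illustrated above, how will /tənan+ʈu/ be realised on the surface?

The data show progressive voicing assimilation: /t/ → [d] after /m/; /q/ → [ɢ] after /ŋ/; /k/ → [g] after /ɳ/; /q/ → [ɢ] after /ɲ/. In each pair only voicing changes, matching the preceding consonant, while place and manner stay constant.
/ʈ/ is a voiceless retroflex stop. The preceding trigger /n/ is voiced, so /ʈ/ must become voiced as well.
A voiced retroflex stop is [ɖ], so the surface segment is [ɖ].

[tənanɖu]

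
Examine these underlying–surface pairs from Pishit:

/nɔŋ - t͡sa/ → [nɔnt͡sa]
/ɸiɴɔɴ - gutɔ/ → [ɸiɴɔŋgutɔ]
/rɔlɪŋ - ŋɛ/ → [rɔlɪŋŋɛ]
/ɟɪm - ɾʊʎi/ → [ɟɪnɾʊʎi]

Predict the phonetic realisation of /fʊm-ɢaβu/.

[fʊɴɢaβu]

The data show regressive place assimilation: /ŋ/ → [n] before /t͡s/; /ɴ/ → [ŋ] before /g/; /m/ → [n] before /ɾ/. In each pair only place changes, matching the following consonant, while manner and voice stay constant.
Nothing changes in [rɔlɪŋŋɛ]: there the adjacent consonants already agree in place (/ŋ/ and /ŋ/ are both velar), so this form is consistent with the same rule.
/m/ is a voiced bilabial nasal. The following trigger /ɢ/ is uvular, so /m/ must become uvular as well.
The voiced uvular nasal is [ɴ], so /m/ → [ɴ].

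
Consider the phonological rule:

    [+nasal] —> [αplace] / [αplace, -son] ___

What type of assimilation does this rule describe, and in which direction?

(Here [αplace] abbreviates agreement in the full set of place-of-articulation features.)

The rule copies the place features (abbreviated [place]) from the environment onto the target, so the assimilating feature is place.
The conditioning segment sits to the left of the focus bar, meaning the trigger precedes the segment that changes — progressive assimilation.

progressive place assimilation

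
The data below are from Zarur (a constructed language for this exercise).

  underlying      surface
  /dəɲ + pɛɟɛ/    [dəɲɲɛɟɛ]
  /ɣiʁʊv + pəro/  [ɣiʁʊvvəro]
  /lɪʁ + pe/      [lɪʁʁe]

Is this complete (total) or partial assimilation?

total assimilation

Underlying /p/ is realised as [ɲ] next to /ɲ/; /ɲ/ itself does not change.
The output [ɲ] is identical to the trigger /ɲ/ — every feature (place, manner, voicing) has been copied — so this is total assimilation.
The remaining alternations confirm this: /p/ → [v] after /v/; /p/ → [ʁ] after /ʁ/ — in each case the output is a copy of the preceding consonant.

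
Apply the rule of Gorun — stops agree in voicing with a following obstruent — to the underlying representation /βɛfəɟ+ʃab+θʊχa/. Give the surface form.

The rule targets /ɟ/ (voiced palatal stop), which sits before the trigger /ʃ/ (voiceless).
Changing only its voicing to voiceless gives [c] — the voiceless palatal stop.
At the second juncture, /b/ likewise becomes [p] adjacent to /θ/.

[βɛfəcʃapθʊχa]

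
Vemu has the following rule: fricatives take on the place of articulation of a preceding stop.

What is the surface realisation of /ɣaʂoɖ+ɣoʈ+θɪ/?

[ɣaʂoɖʐoʈʂɪ]

The rule targets /ɣ/ (voiced velar fricative), which sits after the trigger /ɖ/ (retroflex).
The voiced retroflex fricative is [ʐ], so /ɣ/ → [ʐ].
The same rule applies at the second boundary: /θ/ → [ʂ] next to /ʈ/.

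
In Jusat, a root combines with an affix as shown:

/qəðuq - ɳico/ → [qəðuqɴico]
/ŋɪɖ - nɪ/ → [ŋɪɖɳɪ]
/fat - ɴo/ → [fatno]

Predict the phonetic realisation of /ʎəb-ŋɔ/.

[ʎəbmɔ]

The data show progressive place assimilation: /ɳ/ → [ɴ] after /q/; /n/ → [ɳ] after /ɖ/; /ɴ/ → [n] after /t/. In each pair only place changes, matching the preceding consonant, while manner and voice stay constant.
The rule targets /ŋ/ (voiced velar nasal), which sits after the trigger /b/ (bilabial).
Changing only its place to bilabial gives [m] — the voiced bilabial nasal.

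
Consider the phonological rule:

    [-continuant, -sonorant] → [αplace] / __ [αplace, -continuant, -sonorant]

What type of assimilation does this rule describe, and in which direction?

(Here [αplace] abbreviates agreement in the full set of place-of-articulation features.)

The rule copies the place features (abbreviated [place]) from the environment onto the target, so the assimilating feature is place.
Since the environment is written after the underscore, the trigger follows the target; the direction is regressive.

regressive place assimilation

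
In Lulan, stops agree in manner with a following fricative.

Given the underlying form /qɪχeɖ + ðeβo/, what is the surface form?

[qɪχeʐðeβo]

The rule targets /ɖ/ (voiced retroflex stop), which sits before the trigger /ð/ (fricative).
Changing only its manner to fricative gives [ʐ] — the voiced retroflex fricative.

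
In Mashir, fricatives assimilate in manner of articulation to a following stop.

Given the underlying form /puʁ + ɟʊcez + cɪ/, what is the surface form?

[puɢɟʊcedcɪ]

The rule targets /ʁ/ (voiced uvular fricative), which sits before the trigger /ɟ/ (stop).
The voiced uvular stop is [ɢ], so /ʁ/ → [ɢ].
At the second juncture, /z/ likewise becomes [d] adjacent to /c/.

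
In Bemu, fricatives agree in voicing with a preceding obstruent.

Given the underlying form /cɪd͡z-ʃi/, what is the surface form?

The rule targets /ʃ/ (voiceless postalveolar fricative), which sits after the trigger /d͡z/ (voiced).
A voiced postalveolar fricative is [ʒ], so the surface segment is [ʒ].

[cɪd͡zʒi]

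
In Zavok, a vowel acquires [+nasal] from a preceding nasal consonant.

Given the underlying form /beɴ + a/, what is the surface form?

The vowel /a/ is adjacent to the preceding nasal /ɴ/, so it acquires [+nasal] and surfaces as [ã].

[beɴã]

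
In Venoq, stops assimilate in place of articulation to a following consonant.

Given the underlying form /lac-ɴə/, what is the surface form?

/c/ is a voiceless palatal stop. The following trigger /ɴ/ is uvular, so /c/ must become uvular as well.
A voiceless uvular stop is [q], so the surface segment is [q].

[laqɴə]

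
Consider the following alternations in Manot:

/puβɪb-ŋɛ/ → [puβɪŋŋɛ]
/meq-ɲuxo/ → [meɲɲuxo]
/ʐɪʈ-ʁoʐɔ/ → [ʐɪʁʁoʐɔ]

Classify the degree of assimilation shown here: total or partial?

total assimilation

Underlying /b/ is realised as [ŋ] next to /ŋ/; /ŋ/ itself does not change.
The output [ŋ] is identical to the trigger /ŋ/ — every feature (place, manner, voicing) has been copied — so this is total assimilation.
The remaining alternations confirm this: /q/ → [ɲ] before /ɲ/; /ʈ/ → [ʁ] before /ʁ/ — in each case the output is a copy of the following consonant.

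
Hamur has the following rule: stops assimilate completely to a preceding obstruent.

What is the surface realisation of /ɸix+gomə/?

/g/ is the segment targeted by the rule; it sits immediately after /x/, so it assimilates completely and surfaces as [x].

[ɸixxomə]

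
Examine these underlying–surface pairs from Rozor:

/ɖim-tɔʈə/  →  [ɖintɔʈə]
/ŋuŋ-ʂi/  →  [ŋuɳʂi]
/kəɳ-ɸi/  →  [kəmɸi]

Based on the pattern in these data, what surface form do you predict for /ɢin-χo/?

The data show regressive place assimilation: /m/ → [n] before /t/; /ŋ/ → [ɳ] before /ʂ/; /ɳ/ → [m] before /ɸ/. In each pair only place changes, matching the following consonant, while manner and voice stay constant.
/n/ is a voiced alveolar nasal. The following trigger /χ/ is uvular, so /n/ must become uvular as well.
Changing only its place to uvular gives [ɴ] — the voiced uvular nasal.

[ɢiɴχo]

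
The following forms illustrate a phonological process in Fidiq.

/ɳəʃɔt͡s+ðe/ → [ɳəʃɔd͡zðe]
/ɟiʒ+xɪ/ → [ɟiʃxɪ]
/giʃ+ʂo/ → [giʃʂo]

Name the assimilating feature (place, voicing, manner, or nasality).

voicing

Comparing underlying and surface forms, /t͡s/ → [d͡z] is the alternation; the neighbouring /ð/ is constant.
The change voiceless → voiced matches the voicing of the following /ð/, identifying this as voicing assimilation.
The other alternating form patterns the same way: /ʒ/ → [ʃ] before /x/ (voiced → voiceless, matching voiceless) — only voicing changes, and always toward the following segment.
No alternation appears in [giʃʂo]: there the adjacent consonants already agree in voicing (/ʃ/ and /ʂ/ are both voiceless), so this form is consistent with the same rule.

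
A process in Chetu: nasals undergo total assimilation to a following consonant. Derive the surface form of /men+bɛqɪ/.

[mebbɛqɪ]

/n/ is the segment targeted by the rule; it sits immediately before /b/, so it assimilates completely and surfaces as [b].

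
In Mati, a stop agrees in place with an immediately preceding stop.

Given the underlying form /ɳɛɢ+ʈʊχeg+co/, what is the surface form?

[ɳɛɢqʊχegko]

The rule targets /ʈ/ (voiceless retroflex stop), which sits after the trigger /ɢ/ (uvular).
Changing only its place to uvular gives [q] — the voiceless uvular stop.
At the second juncture, /c/ likewise becomes [k] adjacent to /g/.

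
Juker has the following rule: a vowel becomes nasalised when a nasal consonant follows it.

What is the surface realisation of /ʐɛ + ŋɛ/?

The vowel /ɛ/ is adjacent to the following nasal /ŋ/, so it acquires [+nasal] and surfaces as [ɛ̃].

[ʐɛ̃ŋɛ]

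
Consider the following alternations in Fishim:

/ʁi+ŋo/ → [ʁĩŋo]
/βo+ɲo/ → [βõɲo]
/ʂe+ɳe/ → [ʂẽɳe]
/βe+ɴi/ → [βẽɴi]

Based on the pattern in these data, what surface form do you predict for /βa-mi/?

[βãmi]

The data show regressive nasality assimilation (vowel nasalisation): /i/ → [ĩ] before /ŋ/; /o/ → [õ] before /ɲ/; /e/ → [ẽ] before /ɳ/; /e/ → [ẽ] before /ɴ/ — a vowel is nasalised by an immediately following nasal consonant.
The vowel /a/ is adjacent to the following nasal /m/, so it acquires [+nasal] and surfaces as [ã].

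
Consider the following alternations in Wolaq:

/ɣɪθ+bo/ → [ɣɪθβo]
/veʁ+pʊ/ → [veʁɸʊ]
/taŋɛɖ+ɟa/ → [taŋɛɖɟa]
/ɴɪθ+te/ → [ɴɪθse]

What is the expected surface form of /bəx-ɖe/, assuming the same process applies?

[bəxʐe]

The data show progressive manner assimilation: /b/ → [β] after /θ/; /p/ → [ɸ] after /ʁ/; /t/ → [s] after /θ/. In each pair only manner changes, matching the preceding consonant, while place and voice stay constant.
Nothing changes in [taŋɛɖɟa]: there the adjacent consonants already agree in manner (/ɟ/ and /ɖ/ are both stops), so this form is consistent with the same rule.
/ɖ/ is a voiced retroflex stop. The preceding trigger /x/ is a fricative, so /ɖ/ must become a fricative as well.
The voiced retroflex fricative is [ʐ], so /ɖ/ → [ʐ].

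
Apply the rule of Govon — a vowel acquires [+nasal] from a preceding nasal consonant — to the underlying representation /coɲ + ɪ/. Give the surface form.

/ɪ/ sits next to the nasal /ɲ/ and is therefore nasalised to [ɪ̃].

[coɲɪ̃]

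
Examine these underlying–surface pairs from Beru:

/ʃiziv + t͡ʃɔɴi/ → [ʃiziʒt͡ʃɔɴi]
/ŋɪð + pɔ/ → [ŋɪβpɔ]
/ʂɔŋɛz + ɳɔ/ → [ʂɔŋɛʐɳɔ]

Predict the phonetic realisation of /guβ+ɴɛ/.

The data show regressive place assimilation: /v/ → [ʒ] before /t͡ʃ/; /ð/ → [β] before /p/; /z/ → [ʐ] before /ɳ/. In each pair only place changes, matching the following consonant, while manner and voice stay constant.
The rule targets /β/ (voiced bilabial fricative), which sits before the trigger /ɴ/ (uvular).
A voiced uvular fricative is [ʁ], so the surface segment is [ʁ].

[guʁɴɛ]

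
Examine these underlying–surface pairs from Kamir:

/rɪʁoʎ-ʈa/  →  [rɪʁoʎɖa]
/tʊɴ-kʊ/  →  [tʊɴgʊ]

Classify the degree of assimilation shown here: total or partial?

Underlying /ʈ/ is realised as [ɖ] next to /ʎ/; /ʎ/ itself does not change.
/ʈ/ is voiceless while /ʎ/ is voiced; the output [ɖ] is voiced, matching the trigger — so the feature that spreads is voicing.
Place and manner are unchanged, so the assimilation is partial, not total.
The same holds elsewhere in the data: /k/ → [g] after /ɴ/ (voiceless → voiced, matching voiced) — only voicing changes, and always toward the preceding segment.

partial assimilation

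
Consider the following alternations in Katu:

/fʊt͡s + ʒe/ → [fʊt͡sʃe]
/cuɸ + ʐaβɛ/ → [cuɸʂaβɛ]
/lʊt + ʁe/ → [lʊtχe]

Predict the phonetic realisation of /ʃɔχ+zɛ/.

[ʃɔχsɛ]

The data show progressive voicing assimilation: /ʒ/ → [ʃ] after /t͡s/; /ʐ/ → [ʂ] after /ɸ/; /ʁ/ → [χ] after /t/. In each pair only voicing changes, matching the preceding consonant, while place and manner stay constant.
The rule targets /z/ (voiced alveolar fricative), which sits after the trigger /χ/ (voiceless).
The voiceless alveolar fricative is [s], so /z/ → [s].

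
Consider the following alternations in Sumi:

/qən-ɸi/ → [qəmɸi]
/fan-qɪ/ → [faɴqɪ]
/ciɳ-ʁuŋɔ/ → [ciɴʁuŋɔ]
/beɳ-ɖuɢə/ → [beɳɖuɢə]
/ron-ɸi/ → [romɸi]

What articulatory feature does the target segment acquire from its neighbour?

The segment that alternates is /n/, which surfaces as [m] when adjacent to /ɸ/.
The change alveolar → bilabial matches the place of the following /ɸ/, identifying this as place assimilation.
The same holds elsewhere in the data: /n/ → [ɴ] before /q/ (alveolar → uvular, matching uvular); /ɳ/ → [ɴ] before /ʁ/ (retroflex → uvular, matching uvular) — only place changes, and always toward the following segment.
Nothing changes in [beɳɖuɢə]: there the adjacent consonants already agree in place (/ɳ/ and /ɖ/ are both retroflex), so this form is consistent with the same rule.

place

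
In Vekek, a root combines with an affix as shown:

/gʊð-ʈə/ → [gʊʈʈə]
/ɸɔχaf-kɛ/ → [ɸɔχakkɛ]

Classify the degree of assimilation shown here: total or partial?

total assimilation

Underlying /ð/ is realised as [ʈ] next to /ʈ/; /ʈ/ itself does not change.
The output [ʈ] is identical to the trigger /ʈ/ — every feature (place, manner, voicing) has been copied — so this is total assimilation.
The other form behaves the same way: /f/ → [k] before /k/ — in each case the output is a copy of the following consonant.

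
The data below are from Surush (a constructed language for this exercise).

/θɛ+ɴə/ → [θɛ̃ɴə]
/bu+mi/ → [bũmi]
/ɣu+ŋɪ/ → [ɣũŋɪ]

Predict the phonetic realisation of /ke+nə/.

[kẽnə]

The data show regressive nasality assimilation (vowel nasalisation): /ɛ/ → [ɛ̃] before /ɴ/; /u/ → [ũ] before /m/; /u/ → [ũ] before /ŋ/ — a vowel is nasalised by an immediately following nasal consonant.
The vowel /e/ is adjacent to the following nasal /n/, so it acquires [+nasal] and surfaces as [ẽ].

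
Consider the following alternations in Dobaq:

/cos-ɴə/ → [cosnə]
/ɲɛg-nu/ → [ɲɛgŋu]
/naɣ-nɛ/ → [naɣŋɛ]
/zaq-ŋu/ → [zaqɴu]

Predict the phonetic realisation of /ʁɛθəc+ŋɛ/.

The data show progressive place assimilation: /ɴ/ → [n] after /s/; /n/ → [ŋ] after /g/; /n/ → [ŋ] after /ɣ/; /ŋ/ → [ɴ] after /q/. In each pair only place changes, matching the preceding consonant, while manner and voice stay constant.
The rule targets /ŋ/ (voiced velar nasal), which sits after the trigger /c/ (palatal).
The voiced palatal nasal is [ɲ], so /ŋ/ → [ɲ].

[ʁɛθəcɲɛ]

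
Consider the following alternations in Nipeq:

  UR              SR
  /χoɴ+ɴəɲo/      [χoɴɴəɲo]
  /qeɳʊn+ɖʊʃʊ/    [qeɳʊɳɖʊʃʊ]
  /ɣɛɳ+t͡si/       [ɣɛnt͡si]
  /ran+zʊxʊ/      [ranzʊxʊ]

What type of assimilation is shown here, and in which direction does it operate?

regressive place assimilation

Comparing underlying and surface forms, /n/ → [ɳ] is the alternation; the neighbouring /ɖ/ is constant.
The change alveolar → retroflex matches the place of the following /ɖ/, identifying this as place assimilation.
Manner and voice are unchanged, so the assimilation is partial, not total.
The same holds elsewhere in the data: /ɳ/ → [n] before /t͡s/ (retroflex → alveolar, matching alveolar) — only place changes, and always toward the following segment.
No alternation appears in [χoɴɴəɲo], [ranzʊxʊ]: there the adjacent consonants already agree in place (/ɴ/ and /ɴ/ are both uvular; /n/ and /z/ are both alveolar), so these forms are consistent with the same rule.
Since the segment that changes precedes the conditioning segment, the assimilation is regressive.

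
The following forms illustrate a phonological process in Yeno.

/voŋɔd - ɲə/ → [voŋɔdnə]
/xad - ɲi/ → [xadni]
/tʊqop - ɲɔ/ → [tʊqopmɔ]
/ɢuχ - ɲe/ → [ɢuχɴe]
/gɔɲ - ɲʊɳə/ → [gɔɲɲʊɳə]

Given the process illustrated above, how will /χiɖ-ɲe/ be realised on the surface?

The data show progressive place assimilation: /ɲ/ → [n] after /d/; /ɲ/ → [m] after /p/; /ɲ/ → [ɴ] after /χ/. In each pair only place changes, matching the preceding consonant, while manner and voice stay constant.
No alternation appears in [gɔɲɲʊɳə]: there the adjacent consonants already agree in place (/ɲ/ and /ɲ/ are both palatal), so this form is consistent with the same rule.
The rule targets /ɲ/ (voiced palatal nasal), which sits after the trigger /ɖ/ (retroflex).
Changing only its place to retroflex gives [ɳ] — the voiced retroflex nasal.

[χiɖɳe]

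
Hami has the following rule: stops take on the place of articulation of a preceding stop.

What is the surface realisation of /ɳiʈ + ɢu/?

/ɢ/ is a voiced uvular stop. The preceding trigger /ʈ/ is retroflex, so /ɢ/ must become retroflex as well.
The voiced retroflex stop is [ɖ], so /ɢ/ → [ɖ].

[ɳiʈɖu]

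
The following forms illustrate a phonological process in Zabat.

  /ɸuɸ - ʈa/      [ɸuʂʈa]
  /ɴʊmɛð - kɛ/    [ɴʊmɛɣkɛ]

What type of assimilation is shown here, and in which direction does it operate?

Underlying /ɸ/ is realised as [ʂ] next to /ʈ/; /ʈ/ itself does not change.
/ɸ/ is bilabial while /ʈ/ is retroflex; the output [ʂ] is retroflex, matching the trigger — so the feature that spreads is place.
Manner and voice are unchanged, so the assimilation is partial, not total.
The other alternating form patterns the same way: /ð/ → [ɣ] before /k/ (dental → velar, matching velar) — only place changes, and always toward the following segment.
Since the segment that changes precedes the conditioning segment, the assimilation is regressive.

regressive place assimilation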